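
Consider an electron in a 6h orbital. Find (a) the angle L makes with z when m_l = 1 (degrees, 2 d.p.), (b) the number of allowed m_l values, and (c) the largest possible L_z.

The 6h subshell has l = 5.
For m_l = 1: cos θ = 1/√30, θ ≈ 79.48°.
There are 2l+1 = 11 values of m_l.
L_z,max = lℏ = 5ℏ.

θ(m_l=1) ≈ 79.48°; 11 values; L_z,max = 5ℏ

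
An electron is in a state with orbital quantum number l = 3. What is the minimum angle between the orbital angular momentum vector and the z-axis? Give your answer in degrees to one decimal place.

θ_min ≈ 30.0°

|L| = ℏ√(l(l+1)) = 2√3 ℏ.
The smallest angle corresponds to the largest L_z, i.e. m_l = l = 3, giving L_z = 3ℏ.
cos θ_min = 3/√12, so θ_min ≈ 30.0°.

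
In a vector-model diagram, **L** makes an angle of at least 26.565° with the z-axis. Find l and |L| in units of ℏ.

At minimum angle, m_l = l, so cos θ = l/√(l(l+1)); cos²θ = l/(l+1) = 0.8000.
Thus l = 0.8000/(1 − 0.8000) ≈ 4.
Then |L| = ℏ√(4·5) = 2√5 ℏ.

l = 4, |L| = 2√5 ℏ ≈ 4.472ℏ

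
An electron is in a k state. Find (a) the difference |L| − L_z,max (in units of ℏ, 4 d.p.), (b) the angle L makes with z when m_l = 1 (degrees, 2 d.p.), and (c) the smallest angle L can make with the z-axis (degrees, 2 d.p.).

|L|−L_z,max ≈ 0.4833ℏ; θ(m_l=1) ≈ 82.32°; θ_min ≈ 20.70°

For a k orbital, l = 7.
|L| − L_z,max = (2√14 − 7)ℏ ≈ 0.4833ℏ.
For m_l = 1: cos θ = 1/√56, θ ≈ 82.32°.
cos θ_min = 7/√56, so θ_min ≈ 20.70°.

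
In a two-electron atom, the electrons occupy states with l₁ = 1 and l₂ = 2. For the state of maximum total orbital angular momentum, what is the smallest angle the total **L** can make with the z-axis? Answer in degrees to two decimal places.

θ_min ≈ 30.00°

L runs from |1 − 2| = 1 to 1 + 2 = 3.
Allowed values: L = 1, 2, 3.
The maximum is L = 3, with |L_tot| = ℏ√(3·4) = 2√3 ℏ.
The minimum angle with z is arccos(3/√12) ≈ 30.00°.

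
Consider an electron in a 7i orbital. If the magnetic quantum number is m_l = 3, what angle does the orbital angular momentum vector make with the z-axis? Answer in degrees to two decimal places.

θ ≈ 62.42°

For 7i, l = 6.
|L| = √(l(l+1)) ℏ = √42 ℏ.
L_z = m_l ℏ = 3ℏ.
cos θ = L_z/|L| = 3/√42, so θ ≈ 62.42°.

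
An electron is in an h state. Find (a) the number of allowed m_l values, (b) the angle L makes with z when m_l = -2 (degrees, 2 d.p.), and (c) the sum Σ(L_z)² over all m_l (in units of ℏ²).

11 values; θ(m_l=-2) ≈ 111.42°; Σ(L_z)² = 110 ℏ²

For an h orbital, l = 5.
There are 2l+1 = 11 values of m_l.
For m_l = -2: cos θ = -2/√30, θ ≈ 111.42°.
Σ m_l² = 110, so Σ(L_z)² = 110 ℏ².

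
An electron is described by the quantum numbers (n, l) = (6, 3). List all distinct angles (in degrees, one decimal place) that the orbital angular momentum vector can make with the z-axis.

θ ∈ {30.0°, 54.7°, 73.2°, 90.0°, 106.8°, 125.3°, 150.0°}

|L| = ℏ√(l(l+1)) = 2√3 ℏ.
cos θ = m_l/√12 for each m_l ∈ {-3, -2, -1, 0, 1, 2, 3}.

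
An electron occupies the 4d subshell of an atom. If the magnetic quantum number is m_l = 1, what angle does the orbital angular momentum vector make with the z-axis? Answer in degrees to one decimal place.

The 4d subshell has l = 2.
|L|² = l(l+1)ℏ² = 6ℏ², so |L| = √6 ℏ.
L_z = m_l ℏ = 1ℏ.
cos θ = L_z/|L| = 1/√6, so θ ≈ 65.9°.

θ ≈ 65.9°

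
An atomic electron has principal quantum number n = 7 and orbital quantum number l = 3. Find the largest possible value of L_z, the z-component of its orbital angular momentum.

L_z = m_l ℏ with m_l ∈ {−3, …, 3}; the maximum is m_l = 3.

L_z,max = 3ℏ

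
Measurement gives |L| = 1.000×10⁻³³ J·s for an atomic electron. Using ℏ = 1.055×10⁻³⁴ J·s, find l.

|L|/ℏ = (1.000×10⁻³³)/(1.055×10⁻³⁴) ≈ 9.479.
(|L|/ℏ)² = l(l+1) ≈ 89.85 ⇒ l = 9.

l = 9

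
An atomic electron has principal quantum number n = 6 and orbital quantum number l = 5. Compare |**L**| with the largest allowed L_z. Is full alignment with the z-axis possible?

No: L_z,max = 5ℏ < |L| = √30 ℏ ≈ 5.477ℏ

|L| = √30 ℏ ≈ 5.4772ℏ, while L_z,max = lℏ = 5ℏ.
Since |L| > L_z,max, the vector can never point exactly along z; the closest it comes is θ_min = arccos(5/√30) ≈ 24.1°.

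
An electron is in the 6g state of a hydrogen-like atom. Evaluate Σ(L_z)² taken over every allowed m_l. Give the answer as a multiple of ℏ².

Σ(L_z)² = 60 ℏ²

6g means n = 6, l = 4.
m_l ∈ {-4, -3, -2, -1, 0, 1, 2, 3, 4}.
Summing m² from −4 to 4: Σ m_l² = 60.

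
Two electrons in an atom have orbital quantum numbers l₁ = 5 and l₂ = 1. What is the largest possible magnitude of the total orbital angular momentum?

The total orbital quantum number L ranges from |l₁ − l₂| to l₁ + l₂ in integer steps.
Allowed values: L = 4, 5, 6.
The largest magnitude corresponds to L = 6: |L_tot| = ℏ√(6·7) = √42 ℏ.

|L_tot|_max = √42 ℏ ≈ 6.481ℏ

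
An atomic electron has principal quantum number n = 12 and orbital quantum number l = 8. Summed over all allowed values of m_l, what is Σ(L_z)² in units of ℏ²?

m_l ∈ {-8, -7, -6, -5, -4, -3, -2, -1, 0, 1, 2, 3, 4, 5, 6, 7, 8}.
Σ m_l² = l(l+1)(2l+1)/3 = 8·9·17/3 = 408.

Σ(L_z)² = 408 ℏ²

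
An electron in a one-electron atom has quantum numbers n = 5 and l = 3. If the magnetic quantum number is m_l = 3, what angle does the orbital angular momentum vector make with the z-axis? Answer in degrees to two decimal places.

|L| = √(l(l+1)) ℏ = 2√3 ℏ.
L_z = m_l ℏ = 3ℏ.
cos θ = L_z/|L| = 3/√12, so θ ≈ 30.00°.

θ ≈ 30.00°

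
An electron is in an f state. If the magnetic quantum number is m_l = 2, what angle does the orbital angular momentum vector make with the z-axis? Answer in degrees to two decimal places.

An f state has l = 3.
|L| = √(l(l+1)) ℏ = 2√3 ℏ.
L_z = m_l ℏ = 2ℏ.
cos θ = L_z/|L| = 2/√12, so θ ≈ 54.74°.

θ ≈ 54.74°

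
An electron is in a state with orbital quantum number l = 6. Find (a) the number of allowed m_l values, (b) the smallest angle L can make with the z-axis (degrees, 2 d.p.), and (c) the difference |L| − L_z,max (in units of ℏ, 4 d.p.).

13 values; θ_min ≈ 22.21°; |L|−L_z,max ≈ 0.4807ℏ

There are 2l+1 = 13 values of m_l.
cos θ_min = 6/√42, so θ_min ≈ 22.21°.
|L| − L_z,max = (√42 − 6)ℏ ≈ 0.4807ℏ.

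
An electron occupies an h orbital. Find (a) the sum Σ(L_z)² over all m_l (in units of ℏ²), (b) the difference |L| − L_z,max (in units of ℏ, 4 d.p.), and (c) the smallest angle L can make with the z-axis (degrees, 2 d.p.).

An h state has l = 5.
Σ m_l² = 110, so Σ(L_z)² = 110 ℏ².
|L| − L_z,max = (√30 − 5)ℏ ≈ 0.4772ℏ.
cos θ_min = 5/√30, so θ_min ≈ 24.09°.

Σ(L_z)² = 110 ℏ²; |L|−L_z,max ≈ 0.4772ℏ; θ_min ≈ 24.09°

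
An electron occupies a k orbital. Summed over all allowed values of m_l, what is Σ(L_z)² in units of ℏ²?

For a k orbital, l = 7.
m_l ∈ {-7, -6, -5, -4, -3, -2, -1, 0, 1, 2, 3, 4, 5, 6, 7}.
Summing m² from −7 to 7: Σ m_l² = 280.

Σ(L_z)² = 280 ℏ²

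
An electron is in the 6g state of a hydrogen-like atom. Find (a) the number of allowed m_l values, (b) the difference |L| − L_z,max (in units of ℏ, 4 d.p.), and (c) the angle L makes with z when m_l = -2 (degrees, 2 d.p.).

9 values; |L|−L_z,max ≈ 0.4721ℏ; θ(m_l=-2) ≈ 116.57°

6g means n = 6, l = 4.
There are 2l+1 = 9 values of m_l.
|L| − L_z,max = (2√5 − 4)ℏ ≈ 0.4721ℏ.
For m_l = -2: cos θ = -2/√20, θ ≈ 116.57°.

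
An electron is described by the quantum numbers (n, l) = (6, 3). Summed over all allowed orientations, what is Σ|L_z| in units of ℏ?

Σ|L_z| = 12 ℏ

The allowed m_l values are -3, -2, -1, 0, 1, 2, 3.
Σ|m_l| = l(l+1) = 12.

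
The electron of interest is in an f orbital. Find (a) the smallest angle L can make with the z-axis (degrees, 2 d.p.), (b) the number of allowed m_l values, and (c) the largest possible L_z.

The letter f corresponds to l = 3.
cos θ_min = 3/√12, so θ_min ≈ 30.00°.
There are 2l+1 = 7 values of m_l.
L_z,max = lℏ = 3ℏ.

θ_min ≈ 30.00°; 7 values; L_z,max = 3ℏ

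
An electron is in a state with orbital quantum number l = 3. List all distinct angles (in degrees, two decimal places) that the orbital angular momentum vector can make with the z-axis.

|L|² = l(l+1)ℏ² = 12ℏ², so |L| = 2√3 ℏ.
cos θ = m_l/√12 for each m_l ∈ {-3, -2, -1, 0, 1, 2, 3}.

θ ∈ {30.00°, 54.74°, 73.22°, 90.00°, 106.78°, 125.26°, 150.00°}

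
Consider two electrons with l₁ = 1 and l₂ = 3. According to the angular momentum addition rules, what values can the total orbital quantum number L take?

L = 2, 3, 4

Angular momentum addition gives L = |l₁ − l₂|, …, l₁ + l₂.
So L can be 2, 3, 4.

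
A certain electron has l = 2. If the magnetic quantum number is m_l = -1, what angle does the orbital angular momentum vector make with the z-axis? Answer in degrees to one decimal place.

|L| = ℏ√(l(l+1)) = √6 ℏ.
L_z = m_l ℏ = −1ℏ.
cos θ = L_z/|L| = -1/√6, so θ ≈ 114.1°.

θ ≈ 114.1°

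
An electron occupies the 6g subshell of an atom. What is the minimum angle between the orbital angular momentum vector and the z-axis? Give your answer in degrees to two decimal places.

θ_min ≈ 26.57°

For 6g, l = 4.
|L| = ℏ√(l(l+1)) = 2√5 ℏ.
The smallest angle corresponds to the largest L_z, i.e. m_l = l = 4, giving L_z = 4ℏ.
cos θ_min = 4/√20, so θ_min ≈ 26.57°.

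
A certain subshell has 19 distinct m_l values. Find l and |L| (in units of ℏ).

19 = 2l + 1, so l = (19−1)/2 = 9.
Then |L| = √(l(l+1)) ℏ = 3√10 ℏ.

l = 9, |L| = 3√10 ℏ ≈ 9.487ℏ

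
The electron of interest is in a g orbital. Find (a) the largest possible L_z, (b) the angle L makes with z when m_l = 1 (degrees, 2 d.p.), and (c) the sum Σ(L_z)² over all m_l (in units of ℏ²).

L_z,max = 4ℏ; θ(m_l=1) ≈ 77.08°; Σ(L_z)² = 60 ℏ²

The letter g corresponds to l = 4.
L_z,max = lℏ = 4ℏ.
For m_l = 1: cos θ = 1/√20, θ ≈ 77.08°.
Σ m_l² = 60, so Σ(L_z)² = 60 ℏ².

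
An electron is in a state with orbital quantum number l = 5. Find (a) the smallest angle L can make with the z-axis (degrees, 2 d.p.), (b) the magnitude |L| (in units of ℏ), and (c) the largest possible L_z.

θ_min ≈ 24.09°; |L| = √30 ℏ ≈ 5.477ℏ; L_z,max = 5ℏ

cos θ_min = 5/√30, so θ_min ≈ 24.09°.
|L| = ℏ√(5·6) = √30 ℏ ≈ 5.477ℏ.
L_z,max = lℏ = 5ℏ.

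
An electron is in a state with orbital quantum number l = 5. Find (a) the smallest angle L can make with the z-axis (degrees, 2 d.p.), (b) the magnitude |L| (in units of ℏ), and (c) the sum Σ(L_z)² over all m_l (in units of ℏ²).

cos θ_min = 5/√30, so θ_min ≈ 24.09°.
|L| = ℏ√(5·6) = √30 ℏ ≈ 5.477ℏ.
Σ m_l² = 110, so Σ(L_z)² = 110 ℏ².

θ_min ≈ 24.09°; |L| = √30 ℏ ≈ 5.477ℏ; Σ(L_z)² = 110 ℏ²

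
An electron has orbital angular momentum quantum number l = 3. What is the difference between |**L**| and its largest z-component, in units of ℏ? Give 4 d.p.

|L| = 2√3 ℏ ≈ 3.4641ℏ, while L_z,max = lℏ = 3ℏ.
The difference is (2√3 − 3)ℏ ≈ 0.4641ℏ.

|L| − L_z,max ≈ 0.4641ℏ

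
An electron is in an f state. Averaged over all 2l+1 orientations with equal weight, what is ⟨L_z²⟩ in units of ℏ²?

For an f orbital, l = 3.
m_l runs from −3 to 3, i.e. {-3, -2, -1, 0, 1, 2, 3}.
Average of L_z² over 7 states: 28/7 ℏ² = 4 ℏ².

⟨L_z²⟩ = 4 ℏ²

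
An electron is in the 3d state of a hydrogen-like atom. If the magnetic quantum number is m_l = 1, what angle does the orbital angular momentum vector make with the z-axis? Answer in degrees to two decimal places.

For 3d, l = 2.
|L| = ℏ√(l(l+1)) = √6 ℏ.
L_z = m_l ℏ = 1ℏ.
cos θ = L_z/|L| = 1/√6, so θ ≈ 65.91°.

θ ≈ 65.91°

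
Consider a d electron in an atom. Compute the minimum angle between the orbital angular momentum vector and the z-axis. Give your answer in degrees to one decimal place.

θ_min ≈ 35.3°

For a d orbital, l = 2.
|L|² = l(l+1)ℏ² = 6ℏ², so |L| = √6 ℏ.
The smallest angle corresponds to the largest L_z, i.e. m_l = l = 2, giving L_z = 2ℏ.
cos θ_min = 2/√6, so θ_min ≈ 35.3°.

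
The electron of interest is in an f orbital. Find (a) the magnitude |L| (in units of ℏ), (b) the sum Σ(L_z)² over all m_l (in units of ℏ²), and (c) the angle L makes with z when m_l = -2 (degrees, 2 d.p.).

|L| = 2√3 ℏ ≈ 3.464ℏ; Σ(L_z)² = 28 ℏ²; θ(m_l=-2) ≈ 125.26°

For an f orbital, l = 3.
|L| = ℏ√(3·4) = 2√3 ℏ ≈ 3.464ℏ.
Σ m_l² = 28, so Σ(L_z)² = 28 ℏ².
For m_l = -2: cos θ = -2/√12, θ ≈ 125.26°.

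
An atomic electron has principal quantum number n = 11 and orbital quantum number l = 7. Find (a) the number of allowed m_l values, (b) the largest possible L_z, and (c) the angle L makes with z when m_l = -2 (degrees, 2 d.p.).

15 values; L_z,max = 7ℏ; θ(m_l=-2) ≈ 105.50°

There are 2l+1 = 15 values of m_l.
L_z,max = lℏ = 7ℏ.
For m_l = -2: cos θ = -2/√56, θ ≈ 105.50°.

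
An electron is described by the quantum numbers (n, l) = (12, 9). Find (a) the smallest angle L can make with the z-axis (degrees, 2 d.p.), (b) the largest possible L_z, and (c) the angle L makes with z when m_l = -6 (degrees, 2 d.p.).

θ_min ≈ 18.43°; L_z,max = 9ℏ; θ(m_l=-6) ≈ 129.23°

cos θ_min = 9/√90, so θ_min ≈ 18.43°.
L_z,max = lℏ = 9ℏ.
For m_l = -6: cos θ = -6/√90, θ ≈ 129.23°.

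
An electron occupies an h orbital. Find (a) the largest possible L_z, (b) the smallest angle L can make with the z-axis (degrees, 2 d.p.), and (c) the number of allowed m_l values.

L_z,max = 5ℏ; θ_min ≈ 24.09°; 11 values

For an h orbital, l = 5.
L_z,max = lℏ = 5ℏ.
cos θ_min = 5/√30, so θ_min ≈ 24.09°.
There are 2l+1 = 11 values of m_l.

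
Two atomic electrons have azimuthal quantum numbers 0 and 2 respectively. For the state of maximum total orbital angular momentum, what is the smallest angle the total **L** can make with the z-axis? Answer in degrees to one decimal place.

θ_min ≈ 35.3°

Angular momentum addition gives L = |l₁ − l₂|, …, l₁ + l₂.
So L can be 2.
The maximum is L = 2, with |L_tot| = ℏ√(2·3) = √6 ℏ.
The minimum angle with z is arccos(2/√6) ≈ 35.3°.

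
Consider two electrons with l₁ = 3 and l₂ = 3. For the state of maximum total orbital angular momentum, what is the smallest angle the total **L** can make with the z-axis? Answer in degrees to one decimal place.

The total orbital quantum number L ranges from |l₁ − l₂| to l₁ + l₂ in integer steps.
L ∈ {0, 1, 2, 3, 4, 5, 6}.
The maximum is L = 6, with |L_tot| = ℏ√(6·7) = √42 ℏ.
The minimum angle with z is arccos(6/√42) ≈ 22.2°.

θ_min ≈ 22.2°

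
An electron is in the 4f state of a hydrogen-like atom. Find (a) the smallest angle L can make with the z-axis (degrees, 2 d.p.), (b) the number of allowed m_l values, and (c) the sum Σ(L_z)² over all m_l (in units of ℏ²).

θ_min ≈ 30.00°; 7 values; Σ(L_z)² = 28 ℏ²

4f means n = 4, l = 3.
cos θ_min = 3/√12, so θ_min ≈ 30.00°.
There are 2l+1 = 7 values of m_l.
Σ m_l² = 28, so Σ(L_z)² = 28 ℏ².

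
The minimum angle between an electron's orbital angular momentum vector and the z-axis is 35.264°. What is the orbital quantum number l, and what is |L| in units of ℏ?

l = 2, |L| = √6 ℏ ≈ 2.449ℏ

cos²θ_min = l/(l+1) = 0.6667.
l = cos²θ/sin²θ ≈ 2.
Then |L| = ℏ√(2·3) = √6 ℏ.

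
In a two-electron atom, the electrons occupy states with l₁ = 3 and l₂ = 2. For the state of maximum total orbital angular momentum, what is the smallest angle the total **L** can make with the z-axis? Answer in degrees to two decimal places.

θ_min ≈ 24.09°

The total orbital quantum number L ranges from |l₁ − l₂| to l₁ + l₂ in integer steps.
Allowed values: L = 1, 2, 3, 4, 5.
The maximum is L = 5, with |L_tot| = ℏ√(5·6) = √30 ℏ.
The minimum angle with z is arccos(5/√30) ≈ 24.09°.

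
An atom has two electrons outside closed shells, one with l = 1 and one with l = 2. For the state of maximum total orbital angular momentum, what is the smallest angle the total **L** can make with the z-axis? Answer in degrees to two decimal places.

By the triangle rule, |l₁ − l₂| ≤ L ≤ l₁ + l₂.
L ∈ {1, 2, 3}.
The maximum is L = 3, with |L_tot| = ℏ√(3·4) = 2√3 ℏ.
The minimum angle with z is arccos(3/√12) ≈ 30.00°.

θ_min ≈ 30.00°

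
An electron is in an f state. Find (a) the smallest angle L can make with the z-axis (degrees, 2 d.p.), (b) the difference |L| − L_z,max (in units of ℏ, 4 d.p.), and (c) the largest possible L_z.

An f state has l = 3.
cos θ_min = 3/√12, so θ_min ≈ 30.00°.
|L| − L_z,max = (2√3 − 3)ℏ ≈ 0.4641ℏ.
L_z,max = lℏ = 3ℏ.

θ_min ≈ 30.00°; |L|−L_z,max ≈ 0.4641ℏ; L_z,max = 3ℏ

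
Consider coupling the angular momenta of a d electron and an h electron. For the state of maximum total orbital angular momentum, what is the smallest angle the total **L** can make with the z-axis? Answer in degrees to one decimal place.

θ_min ≈ 20.7°

By the triangle rule, |l₁ − l₂| ≤ L ≤ l₁ + l₂.
Allowed values: L = 3, 4, 5, 6, 7.
The maximum is L = 7, with |L_tot| = ℏ√(7·8) = 2√14 ℏ.
The minimum angle with z is arccos(7/√56) ≈ 20.7°.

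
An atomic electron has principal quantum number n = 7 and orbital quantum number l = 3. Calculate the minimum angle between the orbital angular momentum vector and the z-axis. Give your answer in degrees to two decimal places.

θ_min ≈ 30.00°

|L|² = l(l+1)ℏ² = 12ℏ², so |L| = 2√3 ℏ.
The smallest angle corresponds to the largest L_z, i.e. m_l = l = 3, giving L_z = 3ℏ.
cos θ_min = 3/√12, so θ_min ≈ 30.00°.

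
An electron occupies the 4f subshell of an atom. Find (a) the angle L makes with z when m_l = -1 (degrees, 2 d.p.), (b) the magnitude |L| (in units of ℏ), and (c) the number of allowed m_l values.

θ(m_l=-1) ≈ 106.78°; |L| = 2√3 ℏ ≈ 3.464ℏ; 7 values

The 4f subshell has l = 3.
For m_l = -1: cos θ = -1/√12, θ ≈ 106.78°.
|L| = ℏ√(3·4) = 2√3 ℏ ≈ 3.464ℏ.
There are 2l+1 = 7 values of m_l.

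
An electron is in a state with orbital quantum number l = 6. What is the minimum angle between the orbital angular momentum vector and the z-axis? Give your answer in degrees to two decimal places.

θ_min ≈ 22.21°

|L| = ℏ√(l(l+1)) = √42 ℏ.
The smallest angle corresponds to the largest L_z, i.e. m_l = l = 6, giving L_z = 6ℏ.
cos θ_min = 6/√42, so θ_min ≈ 22.21°.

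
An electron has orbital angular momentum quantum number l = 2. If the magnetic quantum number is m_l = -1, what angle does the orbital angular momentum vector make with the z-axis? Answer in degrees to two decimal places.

|L| = ℏ√(l(l+1)) = √6 ℏ.
L_z = m_l ℏ = −1ℏ.
cos θ = L_z/|L| = -1/√6, so θ ≈ 114.09°.

θ ≈ 114.09°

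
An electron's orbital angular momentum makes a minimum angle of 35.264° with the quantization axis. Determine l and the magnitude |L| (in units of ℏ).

l = 2, |L| = √6 ℏ ≈ 2.449ℏ

cos θ_min = l/√(l(l+1)) = √(l/(l+1)), so l/(l+1) = cos²(35.264°) = 0.6667.
l = cos²θ/sin²θ ≈ 2.
Then |L| = ℏ√(2·3) = √6 ℏ.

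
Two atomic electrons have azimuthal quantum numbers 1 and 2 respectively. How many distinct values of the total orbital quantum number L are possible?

3

L runs from |1 − 2| = 1 to 1 + 2 = 3.
L ∈ {1, 2, 3}.
That is 3 values.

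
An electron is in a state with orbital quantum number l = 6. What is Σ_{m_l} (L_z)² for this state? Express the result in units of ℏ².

Σ(L_z)² = 182 ℏ²

m_l ∈ {-6, -5, -4, -3, -2, -1, 0, 1, 2, 3, 4, 5, 6}.
Σ m_l² = l(l+1)(2l+1)/3 = 6·7·13/3 = 182.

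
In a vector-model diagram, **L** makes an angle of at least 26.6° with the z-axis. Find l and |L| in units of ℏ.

cos θ_min = l/√(l(l+1)) = √(l/(l+1)), so l/(l+1) = cos²(26.6°) = 0.7995.
Thus l = 0.7995/(1 − 0.7995) ≈ 4.
Then |L| = ℏ√(4·5) = 2√5 ℏ.

l = 4, |L| = 2√5 ℏ ≈ 4.472ℏ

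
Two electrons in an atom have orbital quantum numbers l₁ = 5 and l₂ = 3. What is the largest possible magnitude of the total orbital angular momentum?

|L_tot|_max = 6√2 ℏ ≈ 8.485ℏ

The total orbital quantum number L ranges from |l₁ − l₂| to l₁ + l₂ in integer steps.
Allowed values: L = 2, 3, 4, 5, 6, 7, 8.
The largest magnitude corresponds to L = 8: |L_tot| = ℏ√(8·9) = 6√2 ℏ.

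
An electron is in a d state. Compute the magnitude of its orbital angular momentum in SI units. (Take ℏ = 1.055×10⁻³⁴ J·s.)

|L| = 2.584×10⁻³⁴ J·s

For a d orbital, l = 2.
|L| = ℏ√(l(l+1)) = ℏ√(2·3) = √6 ℏ
Numerically, |L| = 2.449 × (1.055×10⁻³⁴ J·s) = 2.584×10⁻³⁴ J·s.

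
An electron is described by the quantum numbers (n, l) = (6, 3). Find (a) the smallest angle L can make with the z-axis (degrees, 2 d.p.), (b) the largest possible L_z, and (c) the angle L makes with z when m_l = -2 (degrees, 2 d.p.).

cos θ_min = 3/√12, so θ_min ≈ 30.00°.
L_z,max = lℏ = 3ℏ.
For m_l = -2: cos θ = -2/√12, θ ≈ 125.26°.

θ_min ≈ 30.00°; L_z,max = 3ℏ; θ(m_l=-2) ≈ 125.26°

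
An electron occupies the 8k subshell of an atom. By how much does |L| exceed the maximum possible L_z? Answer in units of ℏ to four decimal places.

8k means n = 8, l = 7.
|L| = 2√14 ℏ ≈ 7.4833ℏ, while L_z,max = lℏ = 7ℏ.
The difference is (2√14 − 7)ℏ ≈ 0.4833ℏ.

|L| − L_z,max ≈ 0.4833ℏ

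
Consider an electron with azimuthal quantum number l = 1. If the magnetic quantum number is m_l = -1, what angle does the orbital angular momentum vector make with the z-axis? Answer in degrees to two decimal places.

|L|² = l(l+1)ℏ² = 2ℏ², so |L| = √2 ℏ.
L_z = m_l ℏ = −1ℏ.
cos θ = L_z/|L| = -1/√2, so θ ≈ 135.00°.

θ ≈ 135.00°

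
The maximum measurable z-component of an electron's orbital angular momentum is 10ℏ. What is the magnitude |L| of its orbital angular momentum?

|L| = √110 ℏ ≈ 10.488ℏ

The maximum L_z equals lℏ, giving l = 10.
Then |L| = ℏ√(10·11) = √110 ℏ.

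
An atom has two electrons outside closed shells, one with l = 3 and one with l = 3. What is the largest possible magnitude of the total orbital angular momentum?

|L_tot|_max = √42 ℏ ≈ 6.481ℏ

Angular momentum addition gives L = |l₁ − l₂|, …, l₁ + l₂.
L ∈ {0, 1, 2, 3, 4, 5, 6}.
The largest magnitude corresponds to L = 6: |L_tot| = ℏ√(6·7) = √42 ℏ.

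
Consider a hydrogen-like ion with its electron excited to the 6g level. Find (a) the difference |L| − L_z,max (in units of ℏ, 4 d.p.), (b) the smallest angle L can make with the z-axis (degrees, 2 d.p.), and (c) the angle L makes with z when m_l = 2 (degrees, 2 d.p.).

|L|−L_z,max ≈ 0.4721ℏ; θ_min ≈ 26.57°; θ(m_l=2) ≈ 63.43°

The 6g level has l = 4.
|L| − L_z,max = (2√5 − 4)ℏ ≈ 0.4721ℏ.
cos θ_min = 4/√20, so θ_min ≈ 26.57°.
For m_l = 2: cos θ = 2/√20, θ ≈ 63.43°.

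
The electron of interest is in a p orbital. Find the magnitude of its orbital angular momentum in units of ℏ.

For a p orbital, l = 1.
|L| = ℏ√(l(l+1)) = ℏ√(1·2) = √2 ℏ

|L| = √2 ℏ ≈ 1.414ℏ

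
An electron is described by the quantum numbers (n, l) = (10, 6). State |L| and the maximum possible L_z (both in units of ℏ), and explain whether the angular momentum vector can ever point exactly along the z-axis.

|L| = √42 ℏ ≈ 6.4807ℏ, while L_z,max = lℏ = 6ℏ.
Since |L| > L_z,max, the vector can never point exactly along z; the closest it comes is θ_min = arccos(6/√42) ≈ 22.2°.

No: L_z,max = 6ℏ < |L| = √42 ℏ ≈ 6.481ℏ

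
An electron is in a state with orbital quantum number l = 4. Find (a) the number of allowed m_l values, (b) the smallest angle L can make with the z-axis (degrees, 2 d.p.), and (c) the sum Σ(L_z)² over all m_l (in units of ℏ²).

9 values; θ_min ≈ 26.57°; Σ(L_z)² = 60 ℏ²

There are 2l+1 = 9 values of m_l.
cos θ_min = 4/√20, so θ_min ≈ 26.57°.
Σ m_l² = 60, so Σ(L_z)² = 60 ℏ².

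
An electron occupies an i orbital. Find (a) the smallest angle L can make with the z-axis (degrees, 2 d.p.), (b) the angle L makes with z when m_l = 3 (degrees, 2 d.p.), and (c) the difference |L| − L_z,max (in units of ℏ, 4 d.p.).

For an i orbital, l = 6.
cos θ_min = 6/√42, so θ_min ≈ 22.21°.
For m_l = 3: cos θ = 3/√42, θ ≈ 62.42°.
|L| − L_z,max = (√42 − 6)ℏ ≈ 0.4807ℏ.

θ_min ≈ 22.21°; θ(m_l=3) ≈ 62.42°; |L|−L_z,max ≈ 0.4807ℏ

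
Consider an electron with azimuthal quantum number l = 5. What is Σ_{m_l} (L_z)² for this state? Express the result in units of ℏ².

Σ(L_z)² = 110 ℏ²

The allowed m_l values are -5, -4, -3, -2, -1, 0, 1, 2, 3, 4, 5.
Summing m² from −5 to 5: Σ m_l² = 110.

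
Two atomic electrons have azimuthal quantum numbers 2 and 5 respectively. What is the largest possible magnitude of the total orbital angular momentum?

|L_tot|_max = 2√14 ℏ ≈ 7.483ℏ

L runs from |2 − 5| = 3 to 2 + 5 = 7.
L ∈ {3, 4, 5, 6, 7}.
The largest magnitude corresponds to L = 7: |L_tot| = ℏ√(7·8) = 2√14 ℏ.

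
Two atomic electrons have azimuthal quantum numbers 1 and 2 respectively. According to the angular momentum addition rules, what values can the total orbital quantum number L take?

L = 1, 2, 3

By the triangle rule, |l₁ − l₂| ≤ L ≤ l₁ + l₂.
L ∈ {1, 2, 3}.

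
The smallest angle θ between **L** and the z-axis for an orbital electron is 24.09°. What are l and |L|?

At minimum angle, m_l = l, so cos θ = l/√(l(l+1)); cos²θ = l/(l+1) = 0.8334.
Thus l = 0.8334/(1 − 0.8334) ≈ 5.
Then |L| = ℏ√(5·6) = √30 ℏ.

l = 5, |L| = √30 ℏ ≈ 5.477ℏ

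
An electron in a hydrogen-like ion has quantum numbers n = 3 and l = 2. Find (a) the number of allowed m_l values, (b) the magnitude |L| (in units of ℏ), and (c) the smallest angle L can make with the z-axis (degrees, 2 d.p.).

5 values; |L| = √6 ℏ ≈ 2.449ℏ; θ_min ≈ 35.26°

There are 2l+1 = 5 values of m_l.
|L| = ℏ√(2·3) = √6 ℏ ≈ 2.449ℏ.
cos θ_min = 2/√6, so θ_min ≈ 35.26°.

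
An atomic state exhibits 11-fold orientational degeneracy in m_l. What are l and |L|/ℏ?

l = 5, |L| = √30 ℏ ≈ 5.477ℏ

Since there are 2l+1 = 11 values of m_l, l = 5.
|L| = ℏ√(l(l+1)) = ℏ√(5·6) = √30 ℏ.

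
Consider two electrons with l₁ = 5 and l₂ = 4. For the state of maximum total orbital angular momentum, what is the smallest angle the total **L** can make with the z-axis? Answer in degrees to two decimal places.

θ_min ≈ 18.43°

L runs from |5 − 4| = 1 to 5 + 4 = 9.
Allowed values: L = 1, 2, 3, 4, 5, 6, 7, 8, 9.
The maximum is L = 9, with |L_tot| = ℏ√(9·10) = 3√10 ℏ.
The minimum angle with z is arccos(9/√90) ≈ 18.43°.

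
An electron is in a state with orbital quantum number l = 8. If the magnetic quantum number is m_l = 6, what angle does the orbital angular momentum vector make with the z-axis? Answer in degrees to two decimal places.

|L| = ℏ√(l(l+1)) = 6√2 ℏ.
L_z = m_l ℏ = 6ℏ.
cos θ = L_z/|L| = 6/√72, so θ ≈ 45.00°.

θ ≈ 45.00°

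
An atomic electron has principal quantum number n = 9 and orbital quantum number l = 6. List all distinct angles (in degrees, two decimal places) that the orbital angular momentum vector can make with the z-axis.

|L| = √(l(l+1)) ℏ = √42 ℏ.
cos θ = m_l/√42 for each m_l ∈ {-6, -5, -4, -3, -2, -1, 0, 1, 2, 3, 4, 5, 6}.

θ ∈ {22.21°, 39.51°, 51.89°, 62.42°, 72.02°, 81.12°, 90.00°, 98.88°, 107.98°, 117.58°, 128.11°, 140.49°, 157.79°}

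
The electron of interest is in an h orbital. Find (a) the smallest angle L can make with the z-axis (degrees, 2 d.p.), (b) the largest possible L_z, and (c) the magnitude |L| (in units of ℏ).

θ_min ≈ 24.09°; L_z,max = 5ℏ; |L| = √30 ℏ ≈ 5.477ℏ

For an h orbital, l = 5.
cos θ_min = 5/√30, so θ_min ≈ 24.09°.
L_z,max = lℏ = 5ℏ.
|L| = ℏ√(5·6) = √30 ℏ ≈ 5.477ℏ.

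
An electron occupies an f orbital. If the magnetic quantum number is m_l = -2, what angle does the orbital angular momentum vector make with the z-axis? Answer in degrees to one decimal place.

θ ≈ 125.3°

For an f orbital, l = 3.
|L| = ℏ√(l(l+1)) = 2√3 ℏ.
L_z = m_l ℏ = −2ℏ.
cos θ = L_z/|L| = -2/√12, so θ ≈ 125.3°.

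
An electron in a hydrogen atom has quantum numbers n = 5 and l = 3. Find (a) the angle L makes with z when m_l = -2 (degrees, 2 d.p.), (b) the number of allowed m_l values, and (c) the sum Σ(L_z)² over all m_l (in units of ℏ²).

θ(m_l=-2) ≈ 125.26°; 7 values; Σ(L_z)² = 28 ℏ²

For m_l = -2: cos θ = -2/√12, θ ≈ 125.26°.
There are 2l+1 = 7 values of m_l.
Σ m_l² = 28, so Σ(L_z)² = 28 ℏ².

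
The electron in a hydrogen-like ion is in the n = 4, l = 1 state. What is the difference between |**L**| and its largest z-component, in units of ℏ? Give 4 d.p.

|L| − L_z,max ≈ 0.4142ℏ

|L| = √2 ℏ ≈ 1.4142ℏ, while L_z,max = lℏ = 1ℏ.
The difference is (√2 − 1)ℏ ≈ 0.4142ℏ.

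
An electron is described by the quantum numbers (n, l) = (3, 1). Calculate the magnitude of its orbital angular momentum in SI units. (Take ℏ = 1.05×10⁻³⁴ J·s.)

|L| = ℏ√(l(l+1)) = ℏ√(1·2) = √2 ℏ
Numerically, |L| = 1.414 × (1.05×10⁻³⁴ J·s) = 1.48×10⁻³⁴ J·s.

|L| = 1.48×10⁻³⁴ J·s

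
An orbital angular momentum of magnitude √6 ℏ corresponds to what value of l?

l = 2

|L| = ℏ√(l(l+1)), so l(l+1) = 6.
Solving: l = 2.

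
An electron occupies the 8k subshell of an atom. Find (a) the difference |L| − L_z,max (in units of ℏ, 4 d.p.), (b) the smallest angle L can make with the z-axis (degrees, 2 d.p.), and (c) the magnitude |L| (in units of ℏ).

The 8k subshell has l = 7.
|L| − L_z,max = (2√14 − 7)ℏ ≈ 0.4833ℏ.
cos θ_min = 7/√56, so θ_min ≈ 20.70°.
|L| = ℏ√(7·8) = 2√14 ℏ ≈ 7.483ℏ.

|L|−L_z,max ≈ 0.4833ℏ; θ_min ≈ 20.70°; |L| = 2√14 ℏ ≈ 7.483ℏ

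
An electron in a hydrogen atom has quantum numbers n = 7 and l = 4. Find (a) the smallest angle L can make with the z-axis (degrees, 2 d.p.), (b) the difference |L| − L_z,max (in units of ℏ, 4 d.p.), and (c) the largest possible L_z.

cos θ_min = 4/√20, so θ_min ≈ 26.57°.
|L| − L_z,max = (2√5 − 4)ℏ ≈ 0.4721ℏ.
L_z,max = lℏ = 4ℏ.

θ_min ≈ 26.57°; |L|−L_z,max ≈ 0.4721ℏ; L_z,max = 4ℏ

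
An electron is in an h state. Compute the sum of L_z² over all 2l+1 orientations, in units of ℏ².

For an h orbital, l = 5.
The allowed m_l values are -5, -4, -3, -2, -1, 0, 1, 2, 3, 4, 5.
Σ m_l² = 2·(1 + 4 + 9 + 16 + 25) = 110.

Σ(L_z)² = 110 ℏ²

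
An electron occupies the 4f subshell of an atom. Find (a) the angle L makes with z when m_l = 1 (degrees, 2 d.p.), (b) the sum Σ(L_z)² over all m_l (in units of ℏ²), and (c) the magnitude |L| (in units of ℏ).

For 4f, l = 3.
For m_l = 1: cos θ = 1/√12, θ ≈ 73.22°.
Σ m_l² = 28, so Σ(L_z)² = 28 ℏ².
|L| = ℏ√(3·4) = 2√3 ℏ ≈ 3.464ℏ.

θ(m_l=1) ≈ 73.22°; Σ(L_z)² = 28 ℏ²; |L| = 2√3 ℏ ≈ 3.464ℏ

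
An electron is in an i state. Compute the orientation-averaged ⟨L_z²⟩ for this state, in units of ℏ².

For an i orbital, l = 6.
The allowed m_l values are -6, -5, -4, -3, -2, -1, 0, 1, 2, 3, 4, 5, 6.
⟨L_z²⟩ = ℏ²·l(l+1)/3 = 14ℏ².

⟨L_z²⟩ = 14 ℏ²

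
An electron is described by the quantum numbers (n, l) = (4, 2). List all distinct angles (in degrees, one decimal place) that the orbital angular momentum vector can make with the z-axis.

θ ∈ {35.3°, 65.9°, 90.0°, 114.1°, 144.7°}

|L|² = l(l+1)ℏ² = 6ℏ², so |L| = √6 ℏ.
cos θ = m_l/√6 for each m_l ∈ {-2, -1, 0, 1, 2}.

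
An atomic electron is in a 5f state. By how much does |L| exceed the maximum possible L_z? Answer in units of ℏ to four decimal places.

|L| − L_z,max ≈ 0.4641ℏ

For 5f, l = 3.
|L| = 2√3 ℏ ≈ 3.4641ℏ, while L_z,max = lℏ = 3ℏ.
The difference is (2√3 − 3)ℏ ≈ 0.4641ℏ.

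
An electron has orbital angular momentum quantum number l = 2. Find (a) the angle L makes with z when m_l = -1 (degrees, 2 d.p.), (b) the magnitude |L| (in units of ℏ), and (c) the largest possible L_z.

θ(m_l=-1) ≈ 114.09°; |L| = √6 ℏ ≈ 2.449ℏ; L_z,max = 2ℏ

For m_l = -1: cos θ = -1/√6, θ ≈ 114.09°.
|L| = ℏ√(2·3) = √6 ℏ ≈ 2.449ℏ.
L_z,max = lℏ = 2ℏ.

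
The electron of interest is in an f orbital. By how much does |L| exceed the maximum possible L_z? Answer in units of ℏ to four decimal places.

|L| − L_z,max ≈ 0.4641ℏ

An f state has l = 3.
|L| = 2√3 ℏ ≈ 3.4641ℏ, while L_z,max = lℏ = 3ℏ.
The difference is (2√3 − 3)ℏ ≈ 0.4641ℏ.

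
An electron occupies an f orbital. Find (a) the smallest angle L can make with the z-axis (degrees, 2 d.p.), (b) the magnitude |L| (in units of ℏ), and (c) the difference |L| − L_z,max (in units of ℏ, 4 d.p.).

θ_min ≈ 30.00°; |L| = 2√3 ℏ ≈ 3.464ℏ; |L|−L_z,max ≈ 0.4641ℏ

For an f orbital, l = 3.
cos θ_min = 3/√12, so θ_min ≈ 30.00°.
|L| = ℏ√(3·4) = 2√3 ℏ ≈ 3.464ℏ.
|L| − L_z,max = (2√3 − 3)ℏ ≈ 0.4641ℏ.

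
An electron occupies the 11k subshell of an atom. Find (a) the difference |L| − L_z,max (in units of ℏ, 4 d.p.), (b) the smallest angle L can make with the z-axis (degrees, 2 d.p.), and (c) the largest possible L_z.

11k means n = 11, l = 7.
|L| − L_z,max = (2√14 − 7)ℏ ≈ 0.4833ℏ.
cos θ_min = 7/√56, so θ_min ≈ 20.70°.
L_z,max = lℏ = 7ℏ.

|L|−L_z,max ≈ 0.4833ℏ; θ_min ≈ 20.70°; L_z,max = 7ℏ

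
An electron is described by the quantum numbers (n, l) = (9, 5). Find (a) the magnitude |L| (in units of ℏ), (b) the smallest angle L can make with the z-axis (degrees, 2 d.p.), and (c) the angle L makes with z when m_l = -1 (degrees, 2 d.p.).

|L| = ℏ√(5·6) = √30 ℏ ≈ 5.477ℏ.
cos θ_min = 5/√30, so θ_min ≈ 24.09°.
For m_l = -1: cos θ = -1/√30, θ ≈ 100.52°.

|L| = √30 ℏ ≈ 5.477ℏ; θ_min ≈ 24.09°; θ(m_l=-1) ≈ 100.52°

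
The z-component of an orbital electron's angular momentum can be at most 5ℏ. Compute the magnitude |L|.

|L| = √30 ℏ ≈ 5.477ℏ

The maximum L_z equals lℏ, giving l = 5.
|L| = √(l(l+1)) ℏ = √30 ℏ.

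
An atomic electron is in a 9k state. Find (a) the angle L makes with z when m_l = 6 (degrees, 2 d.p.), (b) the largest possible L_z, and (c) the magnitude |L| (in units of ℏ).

θ(m_l=6) ≈ 36.70°; L_z,max = 7ℏ; |L| = 2√14 ℏ ≈ 7.483ℏ

The 9k subshell has l = 7.
For m_l = 6: cos θ = 6/√56, θ ≈ 36.70°.
L_z,max = lℏ = 7ℏ.
|L| = ℏ√(7·8) = 2√14 ℏ ≈ 7.483ℏ.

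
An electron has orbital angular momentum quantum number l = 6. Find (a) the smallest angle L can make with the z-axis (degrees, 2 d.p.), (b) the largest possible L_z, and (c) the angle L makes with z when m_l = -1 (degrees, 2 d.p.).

θ_min ≈ 22.21°; L_z,max = 6ℏ; θ(m_l=-1) ≈ 98.88°

cos θ_min = 6/√42, so θ_min ≈ 22.21°.
L_z,max = lℏ = 6ℏ.
For m_l = -1: cos θ = -1/√42, θ ≈ 98.88°.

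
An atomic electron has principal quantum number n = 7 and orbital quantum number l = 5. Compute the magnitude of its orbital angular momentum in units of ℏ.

|L| = √30 ℏ ≈ 5.477ℏ

|L| = ℏ√(l(l+1)) = ℏ√(5·6) = √30 ℏ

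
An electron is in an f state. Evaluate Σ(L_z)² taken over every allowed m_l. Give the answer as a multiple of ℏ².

Σ(L_z)² = 28 ℏ²

For an f orbital, l = 3.
m_l ∈ {-3, -2, -1, 0, 1, 2, 3}.
Σ m_l² = 2·(1 + 4 + 9) = 28.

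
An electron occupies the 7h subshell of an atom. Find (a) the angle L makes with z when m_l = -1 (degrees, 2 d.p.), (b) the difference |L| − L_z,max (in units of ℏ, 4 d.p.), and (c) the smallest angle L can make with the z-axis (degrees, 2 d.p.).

The 7h subshell has l = 5.
For m_l = -1: cos θ = -1/√30, θ ≈ 100.52°.
|L| − L_z,max = (√30 − 5)ℏ ≈ 0.4772ℏ.
cos θ_min = 5/√30, so θ_min ≈ 24.09°.

θ(m_l=-1) ≈ 100.52°; |L|−L_z,max ≈ 0.4772ℏ; θ_min ≈ 24.09°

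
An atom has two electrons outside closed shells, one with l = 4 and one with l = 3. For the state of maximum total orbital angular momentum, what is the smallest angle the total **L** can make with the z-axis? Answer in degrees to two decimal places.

L runs from |4 − 3| = 1 to 4 + 3 = 7.
Allowed values: L = 1, 2, 3, 4, 5, 6, 7.
The maximum is L = 7, with |L_tot| = ℏ√(7·8) = 2√14 ℏ.
The minimum angle with z is arccos(7/√56) ≈ 20.70°.

θ_min ≈ 20.70°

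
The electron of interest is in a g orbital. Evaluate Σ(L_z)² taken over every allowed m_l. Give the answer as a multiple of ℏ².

Σ(L_z)² = 60 ℏ²

For a g orbital, l = 4.
m_l runs from −4 to 4, i.e. {-4, -3, -2, -1, 0, 1, 2, 3, 4}.
Σ m_l² = 2·(1 + 4 + 9 + 16) = 60.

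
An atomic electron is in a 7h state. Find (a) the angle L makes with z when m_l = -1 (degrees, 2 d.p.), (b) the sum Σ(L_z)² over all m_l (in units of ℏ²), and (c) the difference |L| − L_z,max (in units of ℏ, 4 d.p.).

θ(m_l=-1) ≈ 100.52°; Σ(L_z)² = 110 ℏ²; |L|−L_z,max ≈ 0.4772ℏ

The 7h subshell has l = 5.
For m_l = -1: cos θ = -1/√30, θ ≈ 100.52°.
Σ m_l² = 110, so Σ(L_z)² = 110 ℏ².
|L| − L_z,max = (√30 − 5)ℏ ≈ 0.4772ℏ.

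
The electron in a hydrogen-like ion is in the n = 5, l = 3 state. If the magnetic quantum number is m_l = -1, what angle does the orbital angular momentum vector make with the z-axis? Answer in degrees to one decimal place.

|L|² = l(l+1)ℏ² = 12ℏ², so |L| = 2√3 ℏ.
L_z = m_l ℏ = −1ℏ.
cos θ = L_z/|L| = -1/√12, so θ ≈ 106.8°.

θ ≈ 106.8°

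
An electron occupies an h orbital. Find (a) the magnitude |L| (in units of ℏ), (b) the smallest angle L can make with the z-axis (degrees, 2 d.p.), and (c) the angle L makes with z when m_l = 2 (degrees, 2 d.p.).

|L| = √30 ℏ ≈ 5.477ℏ; θ_min ≈ 24.09°; θ(m_l=2) ≈ 68.58°

For an h orbital, l = 5.
|L| = ℏ√(5·6) = √30 ℏ ≈ 5.477ℏ.
cos θ_min = 5/√30, so θ_min ≈ 24.09°.
For m_l = 2: cos θ = 2/√30, θ ≈ 68.58°.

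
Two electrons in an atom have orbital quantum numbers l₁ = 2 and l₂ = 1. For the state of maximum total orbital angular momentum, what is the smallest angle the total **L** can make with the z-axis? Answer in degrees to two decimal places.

By the triangle rule, |l₁ − l₂| ≤ L ≤ l₁ + l₂.
Allowed values: L = 1, 2, 3.
The maximum is L = 3, with |L_tot| = ℏ√(3·4) = 2√3 ℏ.
The minimum angle with z is arccos(3/√12) ≈ 30.00°.

θ_min ≈ 30.00°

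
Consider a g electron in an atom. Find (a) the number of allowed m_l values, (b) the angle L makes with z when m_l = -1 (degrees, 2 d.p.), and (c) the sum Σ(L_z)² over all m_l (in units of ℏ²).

9 values; θ(m_l=-1) ≈ 102.92°; Σ(L_z)² = 60 ℏ²

A g state has l = 4.
There are 2l+1 = 9 values of m_l.
For m_l = -1: cos θ = -1/√20, θ ≈ 102.92°.
Σ m_l² = 60, so Σ(L_z)² = 60 ℏ².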